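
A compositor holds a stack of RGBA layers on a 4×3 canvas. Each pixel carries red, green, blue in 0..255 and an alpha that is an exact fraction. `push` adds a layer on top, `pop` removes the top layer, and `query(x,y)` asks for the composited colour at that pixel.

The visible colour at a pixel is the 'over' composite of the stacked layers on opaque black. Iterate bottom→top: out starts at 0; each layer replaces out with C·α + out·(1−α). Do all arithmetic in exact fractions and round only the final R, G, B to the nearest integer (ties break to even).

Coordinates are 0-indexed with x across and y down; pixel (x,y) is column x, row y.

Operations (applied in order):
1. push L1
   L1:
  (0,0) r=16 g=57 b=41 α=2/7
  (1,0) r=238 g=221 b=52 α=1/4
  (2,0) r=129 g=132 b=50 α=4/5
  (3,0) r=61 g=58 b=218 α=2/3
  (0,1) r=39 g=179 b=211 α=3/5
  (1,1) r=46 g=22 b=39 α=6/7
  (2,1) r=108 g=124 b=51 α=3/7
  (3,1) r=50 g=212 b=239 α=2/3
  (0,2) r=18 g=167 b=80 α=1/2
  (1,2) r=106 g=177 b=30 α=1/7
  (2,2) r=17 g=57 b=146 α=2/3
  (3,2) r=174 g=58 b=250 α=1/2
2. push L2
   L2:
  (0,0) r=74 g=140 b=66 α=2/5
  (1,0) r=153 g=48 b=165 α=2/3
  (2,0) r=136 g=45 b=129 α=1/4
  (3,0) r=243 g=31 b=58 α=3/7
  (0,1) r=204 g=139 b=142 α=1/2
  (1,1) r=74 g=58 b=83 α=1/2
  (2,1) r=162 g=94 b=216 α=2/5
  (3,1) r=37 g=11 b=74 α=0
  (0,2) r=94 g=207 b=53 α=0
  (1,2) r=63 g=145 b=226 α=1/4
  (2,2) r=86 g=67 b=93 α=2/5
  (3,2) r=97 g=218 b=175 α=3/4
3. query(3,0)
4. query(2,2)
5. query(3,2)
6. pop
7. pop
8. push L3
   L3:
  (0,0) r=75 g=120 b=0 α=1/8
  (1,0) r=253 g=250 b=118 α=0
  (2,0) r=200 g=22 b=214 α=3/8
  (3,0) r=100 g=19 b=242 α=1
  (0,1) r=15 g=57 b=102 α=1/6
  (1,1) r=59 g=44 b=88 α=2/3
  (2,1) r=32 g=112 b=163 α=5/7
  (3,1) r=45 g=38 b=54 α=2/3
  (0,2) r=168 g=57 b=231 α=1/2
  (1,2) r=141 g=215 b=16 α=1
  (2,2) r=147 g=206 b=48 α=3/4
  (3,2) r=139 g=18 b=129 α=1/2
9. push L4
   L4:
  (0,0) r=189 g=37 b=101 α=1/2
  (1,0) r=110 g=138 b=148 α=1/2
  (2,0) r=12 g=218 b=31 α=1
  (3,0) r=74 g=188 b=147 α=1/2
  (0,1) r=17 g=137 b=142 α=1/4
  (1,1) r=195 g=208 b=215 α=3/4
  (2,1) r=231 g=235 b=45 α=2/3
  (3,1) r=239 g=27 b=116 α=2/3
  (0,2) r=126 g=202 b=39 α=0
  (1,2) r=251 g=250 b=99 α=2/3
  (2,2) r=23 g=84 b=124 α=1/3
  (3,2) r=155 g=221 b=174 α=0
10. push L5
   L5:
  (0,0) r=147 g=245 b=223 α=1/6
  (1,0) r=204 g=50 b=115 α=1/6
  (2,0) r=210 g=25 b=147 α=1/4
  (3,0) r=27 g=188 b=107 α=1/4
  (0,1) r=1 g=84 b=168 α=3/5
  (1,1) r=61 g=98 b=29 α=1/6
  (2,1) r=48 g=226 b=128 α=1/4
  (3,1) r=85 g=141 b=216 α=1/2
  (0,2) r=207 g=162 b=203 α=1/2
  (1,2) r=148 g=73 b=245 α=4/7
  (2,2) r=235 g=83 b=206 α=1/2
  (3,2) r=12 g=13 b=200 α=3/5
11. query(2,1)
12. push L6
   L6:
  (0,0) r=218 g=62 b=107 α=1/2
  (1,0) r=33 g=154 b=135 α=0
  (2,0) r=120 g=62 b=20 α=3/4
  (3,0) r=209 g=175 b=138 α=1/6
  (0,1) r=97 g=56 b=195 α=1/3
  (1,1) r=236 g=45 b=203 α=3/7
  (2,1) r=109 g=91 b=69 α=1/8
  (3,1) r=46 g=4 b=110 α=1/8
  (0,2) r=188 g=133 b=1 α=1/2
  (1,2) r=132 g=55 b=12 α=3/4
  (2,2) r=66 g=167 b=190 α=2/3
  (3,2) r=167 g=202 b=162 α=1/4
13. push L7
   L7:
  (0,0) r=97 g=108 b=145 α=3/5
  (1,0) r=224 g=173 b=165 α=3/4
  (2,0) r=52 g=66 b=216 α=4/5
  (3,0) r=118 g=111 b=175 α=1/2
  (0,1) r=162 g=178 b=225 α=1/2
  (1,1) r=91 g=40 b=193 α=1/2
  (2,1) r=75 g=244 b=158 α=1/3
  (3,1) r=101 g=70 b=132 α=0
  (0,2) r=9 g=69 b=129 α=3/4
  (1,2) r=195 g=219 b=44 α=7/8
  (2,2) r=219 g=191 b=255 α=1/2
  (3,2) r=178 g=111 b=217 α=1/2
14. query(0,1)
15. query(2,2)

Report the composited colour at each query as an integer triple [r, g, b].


(3,0) stack=L1,L2; from [0,0,0]:
after L1 α=2/3: [122/3, 116/3, 436/3]
after L2 α=3/7: [2675/21, 743/21, 2266/21]
rounded: [127, 35, 108]

(2,2) stack=L1,L2; from [0,0,0]:
after L1 α=2/3: [34/3, 38, 292/3]
after L2 α=2/5: [206/5, 248/5, 478/5]
rounded: [41, 50, 96]

query (3,2) [L1,L2] — begin 0,0,0
+L1 (α=1/2) → [87, 29, 125]
+L2 (α=3/4) → [189/2, 683/4, 325/2]
→ [94, 171, 162]

at x=2,y=1 over L3,L4,L5:
L3 α=5/7: [160/7, 80, 815/7]
L4 α=2/3: [3394/21, 550/3, 1445/21]
L5 α=1/4: [1865/14, 194, 2341/28]
→ [133, 194, 84]

query (0,1) [L3,L4,L5,L6,L7] — begin 0,0,0
after L3 α=1/6: [5/2, 19/2, 17]
after L4 α=1/4: [49/8, 331/8, 193/4]
after L5 α=3/5: [61/20, 1339/20, 1201/10]
after L6 α=1/3: [1031/30, 633/10, 2176/15]
after L7 α=1/2: [5891/60, 2413/20, 5551/30]
rounded: [98, 121, 185]

at x=2,y=2 over L3,L4,L5,L6,L7:
L3 α=3/4: [441/4, 309/2, 36]
L4 α=1/3: [487/6, 131, 196/3]
L5 α=1/2: [1897/12, 107, 407/3]
L6 α=2/3: [3481/36, 147, 1547/9]
L7 α=1/2: [11365/72, 169, 1921/9]
→ [158, 169, 213]


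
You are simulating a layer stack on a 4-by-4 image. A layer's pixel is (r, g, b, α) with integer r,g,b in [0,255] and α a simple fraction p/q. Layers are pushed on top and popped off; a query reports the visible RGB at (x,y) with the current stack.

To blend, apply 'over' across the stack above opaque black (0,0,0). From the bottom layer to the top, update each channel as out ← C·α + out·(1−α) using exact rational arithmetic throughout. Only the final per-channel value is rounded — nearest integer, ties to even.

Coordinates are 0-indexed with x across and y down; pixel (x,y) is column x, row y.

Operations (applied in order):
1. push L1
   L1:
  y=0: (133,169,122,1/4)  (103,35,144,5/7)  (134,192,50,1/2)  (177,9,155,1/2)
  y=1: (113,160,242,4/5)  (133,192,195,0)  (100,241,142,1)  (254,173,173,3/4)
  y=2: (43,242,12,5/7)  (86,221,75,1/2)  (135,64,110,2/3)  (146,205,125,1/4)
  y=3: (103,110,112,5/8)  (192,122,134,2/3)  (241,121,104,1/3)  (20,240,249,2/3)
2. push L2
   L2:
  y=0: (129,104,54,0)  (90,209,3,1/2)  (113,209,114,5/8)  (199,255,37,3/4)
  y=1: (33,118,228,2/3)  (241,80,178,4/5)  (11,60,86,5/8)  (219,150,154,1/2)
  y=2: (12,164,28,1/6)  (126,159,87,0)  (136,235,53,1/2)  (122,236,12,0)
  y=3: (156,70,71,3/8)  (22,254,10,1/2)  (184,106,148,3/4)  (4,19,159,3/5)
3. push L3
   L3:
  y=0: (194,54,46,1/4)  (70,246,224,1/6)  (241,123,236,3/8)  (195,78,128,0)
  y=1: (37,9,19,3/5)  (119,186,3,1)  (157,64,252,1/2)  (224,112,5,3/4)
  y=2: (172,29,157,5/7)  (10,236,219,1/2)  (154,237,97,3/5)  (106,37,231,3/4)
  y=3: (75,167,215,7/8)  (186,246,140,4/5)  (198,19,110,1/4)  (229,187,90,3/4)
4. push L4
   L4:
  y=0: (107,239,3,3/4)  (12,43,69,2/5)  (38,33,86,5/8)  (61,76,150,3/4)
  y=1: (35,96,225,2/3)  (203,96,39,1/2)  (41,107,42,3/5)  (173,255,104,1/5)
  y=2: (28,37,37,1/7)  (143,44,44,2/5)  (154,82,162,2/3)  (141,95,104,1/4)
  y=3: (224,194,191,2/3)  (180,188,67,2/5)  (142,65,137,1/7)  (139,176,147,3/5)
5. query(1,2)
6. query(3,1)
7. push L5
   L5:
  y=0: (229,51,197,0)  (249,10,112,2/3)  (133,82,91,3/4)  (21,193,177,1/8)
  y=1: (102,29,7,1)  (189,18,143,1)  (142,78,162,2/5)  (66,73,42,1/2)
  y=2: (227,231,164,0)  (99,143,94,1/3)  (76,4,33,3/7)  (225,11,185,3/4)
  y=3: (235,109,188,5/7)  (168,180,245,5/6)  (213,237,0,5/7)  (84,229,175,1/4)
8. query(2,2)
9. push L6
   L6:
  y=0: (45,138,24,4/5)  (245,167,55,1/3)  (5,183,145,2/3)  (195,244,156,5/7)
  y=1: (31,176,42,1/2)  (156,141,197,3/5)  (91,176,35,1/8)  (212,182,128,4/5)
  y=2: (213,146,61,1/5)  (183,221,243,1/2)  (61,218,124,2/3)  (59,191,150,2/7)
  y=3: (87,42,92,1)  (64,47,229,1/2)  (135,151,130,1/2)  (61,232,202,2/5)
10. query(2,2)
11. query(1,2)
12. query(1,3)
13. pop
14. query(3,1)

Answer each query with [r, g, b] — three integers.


at x=1,y=2 over L1,L2,L3,L4:
after L1 α=1/2: [43, 221/2, 75/2]
after L2 α=0: [43, 221/2, 75/2]
after L3 α=1/2: [53/2, 693/4, 513/4]
after L4 α=2/5: [731/10, 2431/20, 1891/20]
rounded: [73, 122, 95]

query (3,1) [L1,L2,L3,L4] — begin 0,0,0
L1 α=3/4: [381/2, 519/4, 519/4]
L2 α=1/2: [819/4, 1119/8, 1135/8]
L3 α=3/4: [3507/16, 3807/32, 1255/32]
L4 α=1/5: [4199/20, 5847/40, 2087/40]
rounded: [210, 146, 52]

query (2,2) [L1,L2,L3,L4,L5] — begin 0,0,0
L1 α=2/3: [90, 128/3, 220/3]
L2 α=1/2: [113, 833/6, 379/6]
L3 α=3/5: [688/5, 2966/15, 1252/15]
L4 α=2/3: [2228/15, 5426/45, 6112/45]
L5 α=3/7: [12332/105, 22244/315, 4129/45]
rounded: [117, 71, 92]

(2,2) stack=L1,L2,L3,L4,L5,L6; from [0,0,0]:
+L1 (α=2/3) → [90, 128/3, 220/3]
+L2 (α=1/2) → [113, 833/6, 379/6]
+L3 (α=3/5) → [688/5, 2966/15, 1252/15]
+L4 (α=2/3) → [2228/15, 5426/45, 6112/45]
+L5 (α=3/7) → [12332/105, 22244/315, 4129/45]
+L6 (α=2/3) → [25142/315, 159584/945, 15289/135]
rounded: [80, 169, 113]

(1,2) stack=L1,L2,L3,L4,L5,L6; from [0,0,0]:
L1 α=1/2: [43, 221/2, 75/2]
L2 α=0: [43, 221/2, 75/2]
L3 α=1/2: [53/2, 693/4, 513/4]
L4 α=2/5: [731/10, 2431/20, 1891/20]
L5 α=1/3: [1226/15, 1287/10, 2831/30]
L6 α=1/2: [3971/30, 3497/20, 10121/60]
→ [132, 175, 169]

query (1,3) [L1,L2,L3,L4,L5,L6] — begin 0,0,0
after L1 α=2/3: [128, 244/3, 268/3]
after L2 α=1/2: [75, 503/3, 149/3]
after L3 α=4/5: [819/5, 691/3, 1829/15]
after L4 α=2/5: [4257/25, 1067/5, 2499/25]
after L5 α=5/6: [8419/50, 5567/30, 16562/75]
after L6 α=1/2: [11619/100, 6977/60, 33737/150]
rounded: [116, 116, 225]

at x=3,y=1 over L1,L2,L3,L4,L5:
after L1 α=3/4: [381/2, 519/4, 519/4]
after L2 α=1/2: [819/4, 1119/8, 1135/8]
after L3 α=3/4: [3507/16, 3807/32, 1255/32]
after L4 α=1/5: [4199/20, 5847/40, 2087/40]
after L5 α=1/2: [5519/40, 8767/80, 3767/80]
→ [138, 110, 47]


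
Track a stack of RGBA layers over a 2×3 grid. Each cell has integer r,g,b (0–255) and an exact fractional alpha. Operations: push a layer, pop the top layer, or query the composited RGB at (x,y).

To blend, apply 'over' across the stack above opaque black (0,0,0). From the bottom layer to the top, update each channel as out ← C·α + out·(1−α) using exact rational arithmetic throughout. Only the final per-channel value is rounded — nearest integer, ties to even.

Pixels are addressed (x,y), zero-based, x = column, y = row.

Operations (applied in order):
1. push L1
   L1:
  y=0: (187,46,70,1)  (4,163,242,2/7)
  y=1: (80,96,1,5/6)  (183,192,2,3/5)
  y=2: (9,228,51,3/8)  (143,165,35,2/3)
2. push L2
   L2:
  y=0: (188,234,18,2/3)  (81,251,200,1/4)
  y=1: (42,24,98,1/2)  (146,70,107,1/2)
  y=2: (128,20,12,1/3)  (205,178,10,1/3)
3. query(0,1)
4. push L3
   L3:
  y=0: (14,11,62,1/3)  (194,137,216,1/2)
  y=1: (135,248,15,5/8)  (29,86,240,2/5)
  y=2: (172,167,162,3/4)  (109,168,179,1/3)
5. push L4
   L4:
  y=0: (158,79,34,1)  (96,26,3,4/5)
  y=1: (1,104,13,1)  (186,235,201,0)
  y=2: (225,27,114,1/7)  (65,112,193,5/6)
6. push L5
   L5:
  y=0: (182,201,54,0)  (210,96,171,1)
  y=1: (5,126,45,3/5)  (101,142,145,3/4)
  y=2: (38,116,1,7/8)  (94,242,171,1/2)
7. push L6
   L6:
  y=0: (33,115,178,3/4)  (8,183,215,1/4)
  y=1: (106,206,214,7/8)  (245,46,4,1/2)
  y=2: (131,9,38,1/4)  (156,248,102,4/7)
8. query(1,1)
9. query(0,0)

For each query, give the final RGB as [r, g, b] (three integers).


query (0,1) [L1,L2] — begin 0,0,0
+L1 (α=5/6) → [200/3, 80, 5/6]
+L2 (α=1/2) → [163/3, 52, 593/12]
= [54, 52, 49]

at x=1,y=1 over L1,L2,L3,L4,L5,L6:
after L1 α=3/5: [549/5, 576/5, 6/5]
after L2 α=1/2: [1279/10, 463/5, 541/10]
after L3 α=2/5: [4417/50, 2249/25, 6423/50]
after L4 α=0: [4417/50, 2249/25, 6423/50]
after L5 α=3/4: [19567/200, 12899/100, 28173/200]
after L6 α=1/2: [68567/400, 17499/200, 28973/400]
→ [171, 87, 72]

(0,0) stack=L1,L2,L3,L4,L5,L6; from [0,0,0]:
+L1 (α=1) → [187, 46, 70]
+L2 (α=2/3) → [563/3, 514/3, 106/3]
+L3 (α=1/3) → [1168/9, 1061/9, 398/9]
+L4 (α=1) → [158, 79, 34]
+L5 (α=0) → [158, 79, 34]
+L6 (α=3/4) → [257/4, 106, 142]
rounded: [64, 106, 142]


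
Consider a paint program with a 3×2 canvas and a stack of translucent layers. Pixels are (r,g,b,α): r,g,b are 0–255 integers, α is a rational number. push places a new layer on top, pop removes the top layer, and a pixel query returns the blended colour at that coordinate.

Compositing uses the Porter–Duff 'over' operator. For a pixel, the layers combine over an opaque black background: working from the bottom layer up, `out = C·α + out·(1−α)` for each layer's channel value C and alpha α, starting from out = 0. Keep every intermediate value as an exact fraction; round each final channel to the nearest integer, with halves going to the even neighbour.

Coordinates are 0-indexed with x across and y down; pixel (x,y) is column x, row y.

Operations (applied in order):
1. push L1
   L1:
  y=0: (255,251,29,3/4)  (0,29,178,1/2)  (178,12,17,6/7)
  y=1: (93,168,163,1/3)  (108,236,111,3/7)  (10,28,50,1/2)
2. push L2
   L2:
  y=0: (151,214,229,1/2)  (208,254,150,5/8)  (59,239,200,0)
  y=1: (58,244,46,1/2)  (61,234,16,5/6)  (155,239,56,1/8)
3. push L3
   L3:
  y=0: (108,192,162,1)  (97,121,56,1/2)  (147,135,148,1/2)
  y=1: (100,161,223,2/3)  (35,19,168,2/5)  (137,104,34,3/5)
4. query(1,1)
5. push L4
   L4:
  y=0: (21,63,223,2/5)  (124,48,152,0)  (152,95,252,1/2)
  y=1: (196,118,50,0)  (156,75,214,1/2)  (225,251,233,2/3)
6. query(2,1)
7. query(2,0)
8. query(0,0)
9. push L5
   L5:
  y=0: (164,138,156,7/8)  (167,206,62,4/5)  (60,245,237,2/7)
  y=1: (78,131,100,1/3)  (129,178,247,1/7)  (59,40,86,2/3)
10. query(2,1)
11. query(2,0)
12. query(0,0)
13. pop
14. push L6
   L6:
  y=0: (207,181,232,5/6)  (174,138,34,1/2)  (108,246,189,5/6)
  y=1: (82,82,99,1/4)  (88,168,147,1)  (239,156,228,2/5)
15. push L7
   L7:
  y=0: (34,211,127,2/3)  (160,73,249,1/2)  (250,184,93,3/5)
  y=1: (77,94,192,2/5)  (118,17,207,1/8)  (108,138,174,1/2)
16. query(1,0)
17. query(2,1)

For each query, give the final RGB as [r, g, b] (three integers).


(1,1) stack=L1,L2,L3; from [0,0,0]:
L1 α=3/7: [324/7, 708/7, 333/7]
L2 α=5/6: [2459/42, 1483/7, 893/42]
L3 α=2/5: [3439/70, 943/7, 5597/70]
rounded: [49, 135, 80]

(2,1) stack=L1,L2,L3,L4; from [0,0,0]:
after L1 α=1/2: [5, 14, 25]
after L2 α=1/8: [95/4, 337/8, 231/8]
after L3 α=3/5: [917/10, 317/4, 639/20]
after L4 α=2/3: [5417/30, 775/4, 9959/60]
= [181, 194, 166]

at x=2,y=0 over L1,L2,L3,L4:
L1 α=6/7: [1068/7, 72/7, 102/7]
L2 α=0: [1068/7, 72/7, 102/7]
L3 α=1/2: [2097/14, 1017/14, 569/7]
L4 α=1/2: [4225/28, 2347/28, 2333/14]
→ [151, 84, 167]

query (0,0) [L1,L2,L3,L4] — begin 0,0,0
+L1 (α=3/4) → [765/4, 753/4, 87/4]
+L2 (α=1/2) → [1369/8, 1609/8, 1003/8]
+L3 (α=1) → [108, 192, 162]
+L4 (α=2/5) → [366/5, 702/5, 932/5]
→ [73, 140, 186]

at x=2,y=1 over L1,L2,L3,L4,L5:
+L1 (α=1/2) → [5, 14, 25]
+L2 (α=1/8) → [95/4, 337/8, 231/8]
+L3 (α=3/5) → [917/10, 317/4, 639/20]
+L4 (α=2/3) → [5417/30, 775/4, 9959/60]
+L5 (α=2/3) → [8957/90, 365/4, 20279/180]
rounded: [100, 91, 113]

at x=2,y=0 over L1,L2,L3,L4,L5:
after L1 α=6/7: [1068/7, 72/7, 102/7]
after L2 α=0: [1068/7, 72/7, 102/7]
after L3 α=1/2: [2097/14, 1017/14, 569/7]
after L4 α=1/2: [4225/28, 2347/28, 2333/14]
after L5 α=2/7: [24485/196, 25455/196, 18301/98]
→ [125, 130, 187]

(0,0) stack=L1,L2,L3,L4,L5; from [0,0,0]:
after L1 α=3/4: [765/4, 753/4, 87/4]
after L2 α=1/2: [1369/8, 1609/8, 1003/8]
after L3 α=1: [108, 192, 162]
after L4 α=2/5: [366/5, 702/5, 932/5]
after L5 α=7/8: [3053/20, 1383/10, 799/5]
rounded: [153, 138, 160]

at x=1,y=0 over L1,L2,L3,L4,L6,L7:
+L1 (α=1/2) → [0, 29/2, 89]
+L2 (α=5/8) → [130, 2627/16, 1017/8]
+L3 (α=1/2) → [227/2, 4563/32, 1465/16]
+L4 (α=0) → [227/2, 4563/32, 1465/16]
+L6 (α=1/2) → [575/4, 8979/64, 2009/32]
+L7 (α=1/2) → [1215/8, 13651/128, 9977/64]
→ [152, 107, 156]

at x=2,y=1 over L1,L2,L3,L4,L6,L7:
L1 α=1/2: [5, 14, 25]
L2 α=1/8: [95/4, 337/8, 231/8]
L3 α=3/5: [917/10, 317/4, 639/20]
L4 α=2/3: [5417/30, 775/4, 9959/60]
L6 α=2/5: [10197/50, 3573/20, 19079/100]
L7 α=1/2: [15597/100, 6333/40, 36479/200]
= [156, 158, 182]


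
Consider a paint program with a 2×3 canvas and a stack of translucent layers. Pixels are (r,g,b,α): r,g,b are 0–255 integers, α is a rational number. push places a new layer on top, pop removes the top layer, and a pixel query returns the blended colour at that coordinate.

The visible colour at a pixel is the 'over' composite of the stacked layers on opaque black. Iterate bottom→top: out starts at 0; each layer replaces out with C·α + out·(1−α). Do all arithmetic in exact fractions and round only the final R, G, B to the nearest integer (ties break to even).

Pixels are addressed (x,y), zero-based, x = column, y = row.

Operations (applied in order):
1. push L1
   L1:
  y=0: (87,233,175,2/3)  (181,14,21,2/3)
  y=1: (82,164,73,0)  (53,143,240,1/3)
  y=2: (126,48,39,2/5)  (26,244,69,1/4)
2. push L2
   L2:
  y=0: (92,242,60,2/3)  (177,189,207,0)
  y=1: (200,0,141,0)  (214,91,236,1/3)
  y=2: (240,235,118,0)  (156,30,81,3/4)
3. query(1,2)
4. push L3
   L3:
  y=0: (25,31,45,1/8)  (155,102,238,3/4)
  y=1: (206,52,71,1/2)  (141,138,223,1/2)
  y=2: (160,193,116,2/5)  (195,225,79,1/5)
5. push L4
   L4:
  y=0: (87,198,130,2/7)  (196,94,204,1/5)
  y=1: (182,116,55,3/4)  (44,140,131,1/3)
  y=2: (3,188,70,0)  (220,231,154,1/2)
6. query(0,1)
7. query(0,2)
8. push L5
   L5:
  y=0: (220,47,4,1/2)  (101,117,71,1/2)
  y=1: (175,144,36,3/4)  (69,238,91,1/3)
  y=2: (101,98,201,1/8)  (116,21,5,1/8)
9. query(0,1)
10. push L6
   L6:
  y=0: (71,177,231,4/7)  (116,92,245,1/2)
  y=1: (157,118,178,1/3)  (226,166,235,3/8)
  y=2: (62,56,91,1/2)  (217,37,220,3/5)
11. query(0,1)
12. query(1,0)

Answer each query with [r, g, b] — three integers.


(1,2) stack=L1,L2; from [0,0,0]:
+L1 (α=1/4) → [13/2, 61, 69/4]
+L2 (α=3/4) → [949/8, 151/4, 1041/16]
rounded: [119, 38, 65]

(0,1) stack=L1,L2,L3,L4; from [0,0,0]:
L1 α=0: [0, 0, 0]
L2 α=0: [0, 0, 0]
L3 α=1/2: [103, 26, 71/2]
L4 α=3/4: [649/4, 187/2, 401/8]
= [162, 94, 50]

(0,2) stack=L1,L2,L3,L4; from [0,0,0]:
+L1 (α=2/5) → [252/5, 96/5, 78/5]
+L2 (α=0) → [252/5, 96/5, 78/5]
+L3 (α=2/5) → [2356/25, 2218/25, 1394/25]
+L4 (α=0) → [2356/25, 2218/25, 1394/25]
→ [94, 89, 56]

at x=0,y=1 over L1,L2,L3,L4,L5:
L1 α=0: [0, 0, 0]
L2 α=0: [0, 0, 0]
L3 α=1/2: [103, 26, 71/2]
L4 α=3/4: [649/4, 187/2, 401/8]
L5 α=3/4: [2749/16, 1051/8, 1265/32]
= [172, 131, 40]

at x=0,y=1 over L1,L2,L3,L4,L5,L6:
after L1 α=0: [0, 0, 0]
after L2 α=0: [0, 0, 0]
after L3 α=1/2: [103, 26, 71/2]
after L4 α=3/4: [649/4, 187/2, 401/8]
after L5 α=3/4: [2749/16, 1051/8, 1265/32]
after L6 α=1/3: [1335/8, 1523/12, 1371/16]
→ [167, 127, 86]

at x=1,y=0 over L1,L2,L3,L4,L5,L6:
L1 α=2/3: [362/3, 28/3, 14]
L2 α=0: [362/3, 28/3, 14]
L3 α=3/4: [1757/12, 473/6, 182]
L4 α=1/5: [469/3, 1228/15, 932/5]
L5 α=1/2: [386/3, 2983/30, 1287/10]
L6 α=1/2: [367/3, 5743/60, 3737/20]
rounded: [122, 96, 187]


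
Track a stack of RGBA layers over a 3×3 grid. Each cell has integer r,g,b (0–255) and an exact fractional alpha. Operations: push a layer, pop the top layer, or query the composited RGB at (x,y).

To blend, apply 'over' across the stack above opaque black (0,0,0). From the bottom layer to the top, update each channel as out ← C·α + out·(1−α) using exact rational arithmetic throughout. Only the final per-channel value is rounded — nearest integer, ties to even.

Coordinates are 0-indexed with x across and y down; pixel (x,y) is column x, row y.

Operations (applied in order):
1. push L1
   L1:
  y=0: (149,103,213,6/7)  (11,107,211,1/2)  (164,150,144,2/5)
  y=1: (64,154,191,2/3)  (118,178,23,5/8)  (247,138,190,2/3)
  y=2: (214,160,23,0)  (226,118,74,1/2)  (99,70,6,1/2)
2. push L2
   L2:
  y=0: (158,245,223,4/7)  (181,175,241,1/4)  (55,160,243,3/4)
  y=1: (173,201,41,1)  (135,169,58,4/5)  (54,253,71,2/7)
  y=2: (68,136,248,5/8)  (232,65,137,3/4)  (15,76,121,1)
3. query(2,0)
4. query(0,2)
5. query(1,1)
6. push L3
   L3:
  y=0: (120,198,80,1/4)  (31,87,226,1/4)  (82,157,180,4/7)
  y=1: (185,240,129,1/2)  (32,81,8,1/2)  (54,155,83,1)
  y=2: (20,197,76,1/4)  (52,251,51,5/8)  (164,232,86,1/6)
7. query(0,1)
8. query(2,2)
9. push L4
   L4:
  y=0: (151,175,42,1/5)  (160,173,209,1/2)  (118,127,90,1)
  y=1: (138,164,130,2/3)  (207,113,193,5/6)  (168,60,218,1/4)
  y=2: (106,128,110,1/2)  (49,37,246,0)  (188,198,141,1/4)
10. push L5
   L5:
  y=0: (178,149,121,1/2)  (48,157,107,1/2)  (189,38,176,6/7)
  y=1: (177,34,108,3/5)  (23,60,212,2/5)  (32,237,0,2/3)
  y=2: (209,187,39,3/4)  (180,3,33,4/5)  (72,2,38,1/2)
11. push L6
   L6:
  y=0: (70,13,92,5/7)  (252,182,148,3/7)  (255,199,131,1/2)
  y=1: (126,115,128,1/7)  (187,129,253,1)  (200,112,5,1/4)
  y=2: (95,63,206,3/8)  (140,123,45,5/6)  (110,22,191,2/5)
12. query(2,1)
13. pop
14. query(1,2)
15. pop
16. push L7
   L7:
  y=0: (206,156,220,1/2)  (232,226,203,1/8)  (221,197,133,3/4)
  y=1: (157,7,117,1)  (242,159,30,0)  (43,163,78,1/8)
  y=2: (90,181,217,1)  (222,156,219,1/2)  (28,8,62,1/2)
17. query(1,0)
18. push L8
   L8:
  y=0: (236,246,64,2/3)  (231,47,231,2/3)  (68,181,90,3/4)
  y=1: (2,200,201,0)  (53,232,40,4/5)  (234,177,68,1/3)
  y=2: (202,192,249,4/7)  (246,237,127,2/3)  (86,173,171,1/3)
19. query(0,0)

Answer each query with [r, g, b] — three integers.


(2,0) stack=L1,L2; from [0,0,0]:
after L1 α=2/5: [328/5, 60, 288/5]
after L2 α=3/4: [1153/20, 135, 3933/20]
= [58, 135, 197]

query (0,2) [L1,L2] — begin 0,0,0
after L1 α=0: [0, 0, 0]
after L2 α=5/8: [85/2, 85, 155]
rounded: [42, 85, 155]

(1,1) stack=L1,L2; from [0,0,0]:
L1 α=5/8: [295/4, 445/4, 115/8]
L2 α=4/5: [491/4, 3149/20, 1971/40]
= [123, 157, 49]

at x=0,y=1 over L1,L2,L3:
+L1 (α=2/3) → [128/3, 308/3, 382/3]
+L2 (α=1) → [173, 201, 41]
+L3 (α=1/2) → [179, 441/2, 85]
= [179, 220, 85]

query (2,2) [L1,L2,L3] — begin 0,0,0
+L1 (α=1/2) → [99/2, 35, 3]
+L2 (α=1) → [15, 76, 121]
+L3 (α=1/6) → [239/6, 102, 691/6]
→ [40, 102, 115]

(2,1) stack=L1,L2,L3,L4,L5,L6; from [0,0,0]:
+L1 (α=2/3) → [494/3, 92, 380/3]
+L2 (α=2/7) → [2794/21, 138, 2326/21]
+L3 (α=1) → [54, 155, 83]
+L4 (α=1/4) → [165/2, 525/4, 467/4]
+L5 (α=2/3) → [293/6, 807/4, 467/12]
+L6 (α=1/4) → [693/8, 2869/16, 487/16]
= [87, 179, 30]

(1,2) stack=L1,L2,L3,L4,L5; from [0,0,0]:
after L1 α=1/2: [113, 59, 37]
after L2 α=3/4: [809/4, 127/2, 112]
after L3 α=5/8: [3467/32, 2891/16, 591/8]
after L4 α=0: [3467/32, 2891/16, 591/8]
after L5 α=4/5: [26507/160, 3083/80, 1647/40]
rounded: [166, 39, 41]

at x=1,y=0 over L1,L2,L3,L4,L7:
+L1 (α=1/2) → [11/2, 107/2, 211/2]
+L2 (α=1/4) → [395/8, 671/8, 1115/8]
+L3 (α=1/4) → [1433/32, 2709/32, 5153/32]
+L4 (α=1/2) → [6553/64, 8245/64, 11841/64]
+L7 (α=1/8) → [60719/512, 72179/512, 95879/512]
= [119, 141, 187]

at x=0,y=0 over L1,L2,L3,L4,L7,L8:
L1 α=6/7: [894/7, 618/7, 1278/7]
L2 α=4/7: [7106/49, 8714/49, 10078/49]
L3 α=1/4: [13599/98, 8961/49, 17077/98]
L4 α=1/5: [34597/245, 44419/245, 36212/245]
L7 α=1/2: [85067/490, 82639/490, 45056/245]
L8 α=2/3: [105449/490, 323719/1470, 25472/245]
→ [215, 220, 104]


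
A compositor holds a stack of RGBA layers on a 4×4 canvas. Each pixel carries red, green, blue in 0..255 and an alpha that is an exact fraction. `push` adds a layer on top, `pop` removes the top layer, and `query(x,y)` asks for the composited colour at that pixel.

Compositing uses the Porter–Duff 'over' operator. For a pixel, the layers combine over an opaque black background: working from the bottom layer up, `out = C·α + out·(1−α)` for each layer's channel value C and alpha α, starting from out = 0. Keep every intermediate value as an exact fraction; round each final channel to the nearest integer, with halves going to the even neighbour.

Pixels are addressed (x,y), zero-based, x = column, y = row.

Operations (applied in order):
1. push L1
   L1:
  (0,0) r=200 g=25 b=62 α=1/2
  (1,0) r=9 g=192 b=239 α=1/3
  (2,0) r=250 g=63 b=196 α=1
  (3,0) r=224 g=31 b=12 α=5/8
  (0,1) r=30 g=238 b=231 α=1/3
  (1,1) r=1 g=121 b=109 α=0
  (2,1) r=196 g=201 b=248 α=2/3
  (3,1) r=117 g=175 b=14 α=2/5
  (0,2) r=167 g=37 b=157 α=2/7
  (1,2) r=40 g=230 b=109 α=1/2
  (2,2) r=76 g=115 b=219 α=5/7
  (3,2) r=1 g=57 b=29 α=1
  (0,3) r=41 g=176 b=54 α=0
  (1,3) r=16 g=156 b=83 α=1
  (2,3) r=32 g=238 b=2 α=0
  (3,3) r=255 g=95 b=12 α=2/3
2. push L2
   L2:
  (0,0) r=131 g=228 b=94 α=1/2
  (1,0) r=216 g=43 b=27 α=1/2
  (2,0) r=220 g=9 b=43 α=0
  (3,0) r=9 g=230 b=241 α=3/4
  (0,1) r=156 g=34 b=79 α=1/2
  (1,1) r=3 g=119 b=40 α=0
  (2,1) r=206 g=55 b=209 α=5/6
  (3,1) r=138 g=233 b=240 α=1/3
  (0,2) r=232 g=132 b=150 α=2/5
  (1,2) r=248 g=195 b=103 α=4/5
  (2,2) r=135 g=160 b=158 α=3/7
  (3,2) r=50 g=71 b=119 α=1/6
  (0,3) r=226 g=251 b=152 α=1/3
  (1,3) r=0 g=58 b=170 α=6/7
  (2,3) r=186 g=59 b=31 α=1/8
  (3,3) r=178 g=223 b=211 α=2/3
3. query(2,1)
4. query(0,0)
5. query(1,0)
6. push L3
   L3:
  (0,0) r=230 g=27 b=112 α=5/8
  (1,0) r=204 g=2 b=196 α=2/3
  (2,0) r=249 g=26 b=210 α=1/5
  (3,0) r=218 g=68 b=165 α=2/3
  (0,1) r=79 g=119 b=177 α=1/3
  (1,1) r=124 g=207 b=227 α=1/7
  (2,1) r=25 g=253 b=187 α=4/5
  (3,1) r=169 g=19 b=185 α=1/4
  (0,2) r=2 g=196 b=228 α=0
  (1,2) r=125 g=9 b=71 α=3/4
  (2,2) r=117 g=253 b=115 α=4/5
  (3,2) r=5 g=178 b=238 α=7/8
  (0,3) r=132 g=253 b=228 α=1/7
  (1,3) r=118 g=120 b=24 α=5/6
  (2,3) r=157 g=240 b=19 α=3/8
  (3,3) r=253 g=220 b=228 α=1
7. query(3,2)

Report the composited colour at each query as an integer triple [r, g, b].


(2,1) stack=L1,L2; from [0,0,0]:
after L1 α=2/3: [392/3, 134, 496/3]
after L2 α=5/6: [1741/9, 409/6, 3631/18]
→ [193, 68, 202]

query (0,0) [L1,L2] — begin 0,0,0
after L1 α=1/2: [100, 25/2, 31]
after L2 α=1/2: [231/2, 481/4, 125/2]
→ [116, 120, 62]

at x=1,y=0 over L1,L2:
+L1 (α=1/3) → [3, 64, 239/3]
+L2 (α=1/2) → [219/2, 107/2, 160/3]
= [110, 54, 53]

at x=3,y=2 over L1,L2,L3:
after L1 α=1: [1, 57, 29]
after L2 α=1/6: [55/6, 178/3, 44]
after L3 α=7/8: [265/48, 979/6, 855/4]
→ [6, 163, 214]


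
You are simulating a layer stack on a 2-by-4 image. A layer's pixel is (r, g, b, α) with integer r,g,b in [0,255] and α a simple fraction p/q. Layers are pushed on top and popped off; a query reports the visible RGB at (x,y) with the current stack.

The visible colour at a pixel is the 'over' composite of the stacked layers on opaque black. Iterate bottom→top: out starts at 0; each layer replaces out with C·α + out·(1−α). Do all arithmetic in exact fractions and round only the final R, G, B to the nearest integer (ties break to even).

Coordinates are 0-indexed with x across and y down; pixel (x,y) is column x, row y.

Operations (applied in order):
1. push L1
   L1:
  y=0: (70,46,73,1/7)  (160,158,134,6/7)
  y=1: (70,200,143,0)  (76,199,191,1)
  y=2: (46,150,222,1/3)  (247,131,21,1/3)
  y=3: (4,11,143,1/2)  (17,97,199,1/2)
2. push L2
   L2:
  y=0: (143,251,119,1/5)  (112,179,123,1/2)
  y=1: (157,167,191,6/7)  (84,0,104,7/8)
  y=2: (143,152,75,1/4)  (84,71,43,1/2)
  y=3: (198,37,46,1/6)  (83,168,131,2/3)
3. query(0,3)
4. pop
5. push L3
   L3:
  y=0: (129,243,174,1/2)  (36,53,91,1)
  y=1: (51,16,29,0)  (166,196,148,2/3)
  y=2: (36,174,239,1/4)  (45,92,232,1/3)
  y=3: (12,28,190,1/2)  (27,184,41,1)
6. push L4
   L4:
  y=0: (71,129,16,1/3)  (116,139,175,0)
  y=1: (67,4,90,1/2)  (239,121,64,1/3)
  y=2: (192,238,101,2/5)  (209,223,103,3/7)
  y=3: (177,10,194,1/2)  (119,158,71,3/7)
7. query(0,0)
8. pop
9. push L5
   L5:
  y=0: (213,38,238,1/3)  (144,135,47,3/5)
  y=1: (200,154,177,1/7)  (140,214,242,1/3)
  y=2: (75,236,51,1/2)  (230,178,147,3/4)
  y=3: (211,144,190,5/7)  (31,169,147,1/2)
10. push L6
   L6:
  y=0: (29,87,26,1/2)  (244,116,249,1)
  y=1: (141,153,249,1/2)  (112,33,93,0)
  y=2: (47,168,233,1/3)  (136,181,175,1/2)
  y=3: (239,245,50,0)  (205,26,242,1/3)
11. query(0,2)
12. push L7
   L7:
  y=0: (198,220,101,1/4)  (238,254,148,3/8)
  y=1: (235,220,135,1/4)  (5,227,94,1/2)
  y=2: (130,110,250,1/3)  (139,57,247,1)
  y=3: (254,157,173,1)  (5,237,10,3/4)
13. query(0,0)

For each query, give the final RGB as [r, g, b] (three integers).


(0,3) stack=L1,L2; from [0,0,0]:
+L1 (α=1/2) → [2, 11/2, 143/2]
+L2 (α=1/6) → [104/3, 43/4, 269/4]
= [35, 11, 67]

at x=0,y=0 over L1,L3,L4:
after L1 α=1/7: [10, 46/7, 73/7]
after L3 α=1/2: [139/2, 1747/14, 1291/14]
after L4 α=1/3: [70, 2650/21, 1403/21]
= [70, 126, 67]

query (0,2) [L1,L3,L5,L6] — begin 0,0,0
+L1 (α=1/3) → [46/3, 50, 74]
+L3 (α=1/4) → [41/2, 81, 461/4]
+L5 (α=1/2) → [191/4, 317/2, 665/8]
+L6 (α=1/3) → [95/2, 485/3, 1597/12]
= [48, 162, 133]

at x=0,y=0 over L1,L3,L5,L6,L7:
after L1 α=1/7: [10, 46/7, 73/7]
after L3 α=1/2: [139/2, 1747/14, 1291/14]
after L5 α=1/3: [352/3, 671/7, 2957/21]
after L6 α=1/2: [439/6, 640/7, 3503/42]
after L7 α=1/4: [835/8, 865/7, 4917/56]
= [104, 124, 88]


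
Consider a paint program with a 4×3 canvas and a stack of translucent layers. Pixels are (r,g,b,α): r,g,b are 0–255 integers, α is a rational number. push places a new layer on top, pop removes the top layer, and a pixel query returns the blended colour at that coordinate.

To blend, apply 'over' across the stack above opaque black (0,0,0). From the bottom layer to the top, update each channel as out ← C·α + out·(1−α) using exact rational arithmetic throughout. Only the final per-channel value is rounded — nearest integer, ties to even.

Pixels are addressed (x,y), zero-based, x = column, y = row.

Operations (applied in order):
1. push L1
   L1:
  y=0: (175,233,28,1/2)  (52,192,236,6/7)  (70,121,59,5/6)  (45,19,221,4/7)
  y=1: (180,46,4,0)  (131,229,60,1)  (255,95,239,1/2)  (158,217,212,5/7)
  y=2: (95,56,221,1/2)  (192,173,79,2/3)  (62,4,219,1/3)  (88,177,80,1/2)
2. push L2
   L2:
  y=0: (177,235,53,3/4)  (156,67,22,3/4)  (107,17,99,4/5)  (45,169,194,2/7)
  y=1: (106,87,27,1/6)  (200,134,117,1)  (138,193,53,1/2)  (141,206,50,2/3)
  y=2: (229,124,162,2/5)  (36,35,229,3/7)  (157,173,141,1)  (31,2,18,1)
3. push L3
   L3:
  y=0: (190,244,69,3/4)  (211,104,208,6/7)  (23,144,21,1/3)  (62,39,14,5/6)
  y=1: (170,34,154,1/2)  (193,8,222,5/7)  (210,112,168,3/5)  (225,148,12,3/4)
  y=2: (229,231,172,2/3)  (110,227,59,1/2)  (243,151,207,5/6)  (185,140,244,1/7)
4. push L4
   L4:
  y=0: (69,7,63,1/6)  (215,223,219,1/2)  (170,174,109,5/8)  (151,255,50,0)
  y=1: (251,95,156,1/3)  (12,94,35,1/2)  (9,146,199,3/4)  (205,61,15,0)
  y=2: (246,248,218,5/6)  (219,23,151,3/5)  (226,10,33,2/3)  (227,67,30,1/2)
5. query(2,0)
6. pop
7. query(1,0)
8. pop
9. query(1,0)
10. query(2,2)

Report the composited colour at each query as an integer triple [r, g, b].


query (2,0) [L1,L2,L3,L4] — begin 0,0,0
+L1 (α=5/6) → [175/3, 605/6, 295/6]
+L2 (α=4/5) → [1459/15, 1013/30, 2671/30]
+L3 (α=1/3) → [3263/45, 3173/45, 2986/45]
+L4 (α=5/8) → [16013/120, 16223/120, 11161/120]
→ [133, 135, 93]

query (1,0) [L1,L2,L3] — begin 0,0,0
+L1 (α=6/7) → [312/7, 1152/7, 1416/7]
+L2 (α=3/4) → [897/7, 2559/28, 939/14]
+L3 (α=6/7) → [9759/49, 20031/196, 18411/98]
rounded: [199, 102, 188]

query (1,0) [L1,L2] — begin 0,0,0
after L1 α=6/7: [312/7, 1152/7, 1416/7]
after L2 α=3/4: [897/7, 2559/28, 939/14]
rounded: [128, 91, 67]

query (2,2) [L1,L2] — begin 0,0,0
+L1 (α=1/3) → [62/3, 4/3, 73]
+L2 (α=1) → [157, 173, 141]
→ [157, 173, 141]


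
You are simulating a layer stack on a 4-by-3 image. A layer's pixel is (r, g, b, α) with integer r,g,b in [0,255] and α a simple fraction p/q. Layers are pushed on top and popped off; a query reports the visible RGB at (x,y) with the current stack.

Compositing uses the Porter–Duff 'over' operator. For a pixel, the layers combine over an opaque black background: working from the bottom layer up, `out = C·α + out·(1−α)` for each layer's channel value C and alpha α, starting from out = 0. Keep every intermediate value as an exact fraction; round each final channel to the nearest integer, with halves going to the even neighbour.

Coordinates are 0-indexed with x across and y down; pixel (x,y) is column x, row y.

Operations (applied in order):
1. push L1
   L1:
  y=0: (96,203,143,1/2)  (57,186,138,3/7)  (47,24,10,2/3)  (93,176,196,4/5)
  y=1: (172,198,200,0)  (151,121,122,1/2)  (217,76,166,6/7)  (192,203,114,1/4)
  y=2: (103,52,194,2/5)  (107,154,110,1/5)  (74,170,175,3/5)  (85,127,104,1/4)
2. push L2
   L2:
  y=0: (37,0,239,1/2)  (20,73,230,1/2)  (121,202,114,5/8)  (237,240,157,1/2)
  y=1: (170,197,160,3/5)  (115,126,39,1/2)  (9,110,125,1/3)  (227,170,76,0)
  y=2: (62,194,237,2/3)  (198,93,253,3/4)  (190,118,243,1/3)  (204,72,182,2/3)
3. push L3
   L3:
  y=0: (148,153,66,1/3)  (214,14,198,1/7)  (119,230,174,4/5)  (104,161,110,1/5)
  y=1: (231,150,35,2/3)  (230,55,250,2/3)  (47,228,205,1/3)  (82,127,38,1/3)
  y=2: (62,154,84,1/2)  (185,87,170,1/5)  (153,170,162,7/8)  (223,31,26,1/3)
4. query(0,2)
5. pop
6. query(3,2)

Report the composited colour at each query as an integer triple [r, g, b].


at x=0,y=2 over L1,L2,L3:
after L1 α=2/5: [206/5, 104/5, 388/5]
after L2 α=2/3: [826/15, 2044/15, 2758/15]
after L3 α=1/2: [878/15, 2177/15, 2009/15]
rounded: [59, 145, 134]

(3,2) stack=L1,L2; from [0,0,0]:
L1 α=1/4: [85/4, 127/4, 26]
L2 α=2/3: [1717/12, 703/12, 130]
→ [143, 59, 130]


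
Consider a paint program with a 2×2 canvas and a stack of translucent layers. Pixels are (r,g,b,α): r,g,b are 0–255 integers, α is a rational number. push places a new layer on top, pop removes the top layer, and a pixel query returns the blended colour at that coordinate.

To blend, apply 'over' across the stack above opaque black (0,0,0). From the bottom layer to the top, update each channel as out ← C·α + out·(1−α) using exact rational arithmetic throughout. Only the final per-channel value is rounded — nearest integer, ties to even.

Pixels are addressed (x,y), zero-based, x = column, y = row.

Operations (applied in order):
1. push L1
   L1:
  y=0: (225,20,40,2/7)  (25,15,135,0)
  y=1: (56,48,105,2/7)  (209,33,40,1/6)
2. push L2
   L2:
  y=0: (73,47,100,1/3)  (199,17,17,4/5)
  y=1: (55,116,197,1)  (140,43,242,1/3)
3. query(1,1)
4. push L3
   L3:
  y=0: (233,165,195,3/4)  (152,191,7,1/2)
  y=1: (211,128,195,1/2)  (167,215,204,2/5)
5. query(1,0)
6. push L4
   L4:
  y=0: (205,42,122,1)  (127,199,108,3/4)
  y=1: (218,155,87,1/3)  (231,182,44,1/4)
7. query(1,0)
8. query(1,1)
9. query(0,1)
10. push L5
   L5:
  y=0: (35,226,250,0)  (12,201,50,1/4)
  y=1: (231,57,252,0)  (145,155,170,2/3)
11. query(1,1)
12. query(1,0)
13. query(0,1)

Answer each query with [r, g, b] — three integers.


at x=1,y=1 over L1,L2:
L1 α=1/6: [209/6, 11/2, 20/3]
L2 α=1/3: [629/9, 18, 766/9]
rounded: [70, 18, 85]

at x=1,y=0 over L1,L2,L3:
after L1 α=0: [0, 0, 0]
after L2 α=4/5: [796/5, 68/5, 68/5]
after L3 α=1/2: [778/5, 1023/10, 103/10]
rounded: [156, 102, 10]

(1,0) stack=L1,L2,L3,L4; from [0,0,0]:
after L1 α=0: [0, 0, 0]
after L2 α=4/5: [796/5, 68/5, 68/5]
after L3 α=1/2: [778/5, 1023/10, 103/10]
after L4 α=3/4: [2683/20, 6993/40, 3343/40]
rounded: [134, 175, 84]

at x=1,y=1 over L1,L2,L3,L4:
after L1 α=1/6: [209/6, 11/2, 20/3]
after L2 α=1/3: [629/9, 18, 766/9]
after L3 α=2/5: [1631/15, 484/5, 398/3]
after L4 α=1/4: [1393/10, 1181/10, 221/2]
= [139, 118, 110]

query (0,1) [L1,L2,L3,L4] — begin 0,0,0
+L1 (α=2/7) → [16, 96/7, 30]
+L2 (α=1) → [55, 116, 197]
+L3 (α=1/2) → [133, 122, 196]
+L4 (α=1/3) → [484/3, 133, 479/3]
rounded: [161, 133, 160]

query (1,1) [L1,L2,L3,L4,L5] — begin 0,0,0
L1 α=1/6: [209/6, 11/2, 20/3]
L2 α=1/3: [629/9, 18, 766/9]
L3 α=2/5: [1631/15, 484/5, 398/3]
L4 α=1/4: [1393/10, 1181/10, 221/2]
L5 α=2/3: [1431/10, 1427/10, 901/6]
rounded: [143, 143, 150]

(1,0) stack=L1,L2,L3,L4,L5; from [0,0,0]:
after L1 α=0: [0, 0, 0]
after L2 α=4/5: [796/5, 68/5, 68/5]
after L3 α=1/2: [778/5, 1023/10, 103/10]
after L4 α=3/4: [2683/20, 6993/40, 3343/40]
after L5 α=1/4: [8289/80, 29019/160, 12029/160]
= [104, 181, 75]

(0,1) stack=L1,L2,L3,L4,L5; from [0,0,0]:
after L1 α=2/7: [16, 96/7, 30]
after L2 α=1: [55, 116, 197]
after L3 α=1/2: [133, 122, 196]
after L4 α=1/3: [484/3, 133, 479/3]
after L5 α=0: [484/3, 133, 479/3]
rounded: [161, 133, 160]


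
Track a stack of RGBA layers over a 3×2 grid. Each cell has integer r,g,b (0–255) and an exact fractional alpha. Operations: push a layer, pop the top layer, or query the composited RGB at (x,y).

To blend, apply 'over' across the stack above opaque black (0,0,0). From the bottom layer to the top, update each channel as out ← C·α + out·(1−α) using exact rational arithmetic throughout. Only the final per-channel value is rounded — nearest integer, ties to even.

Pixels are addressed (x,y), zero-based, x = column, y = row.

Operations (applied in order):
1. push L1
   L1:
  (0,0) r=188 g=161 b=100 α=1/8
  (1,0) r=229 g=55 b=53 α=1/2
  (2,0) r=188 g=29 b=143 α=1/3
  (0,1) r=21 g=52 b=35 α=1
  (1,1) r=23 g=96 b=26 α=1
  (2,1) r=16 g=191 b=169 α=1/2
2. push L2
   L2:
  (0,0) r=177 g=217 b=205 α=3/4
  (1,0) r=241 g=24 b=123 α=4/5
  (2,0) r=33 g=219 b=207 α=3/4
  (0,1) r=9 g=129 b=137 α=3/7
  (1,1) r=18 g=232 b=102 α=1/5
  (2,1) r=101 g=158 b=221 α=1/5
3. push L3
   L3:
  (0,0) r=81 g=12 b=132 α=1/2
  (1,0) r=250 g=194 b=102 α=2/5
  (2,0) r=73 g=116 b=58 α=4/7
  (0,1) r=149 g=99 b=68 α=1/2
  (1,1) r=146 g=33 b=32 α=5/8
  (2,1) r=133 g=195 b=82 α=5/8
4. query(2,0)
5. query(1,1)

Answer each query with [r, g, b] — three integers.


at x=2,y=0 over L1,L2,L3:
after L1 α=1/3: [188/3, 29/3, 143/3]
after L2 α=3/4: [485/12, 500/3, 1003/6]
after L3 α=4/7: [1653/28, 964/7, 1467/14]
= [59, 138, 105]

query (1,1) [L1,L2,L3] — begin 0,0,0
after L1 α=1: [23, 96, 26]
after L2 α=1/5: [22, 616/5, 206/5]
after L3 α=5/8: [199/2, 2673/40, 709/20]
→ [100, 67, 35]


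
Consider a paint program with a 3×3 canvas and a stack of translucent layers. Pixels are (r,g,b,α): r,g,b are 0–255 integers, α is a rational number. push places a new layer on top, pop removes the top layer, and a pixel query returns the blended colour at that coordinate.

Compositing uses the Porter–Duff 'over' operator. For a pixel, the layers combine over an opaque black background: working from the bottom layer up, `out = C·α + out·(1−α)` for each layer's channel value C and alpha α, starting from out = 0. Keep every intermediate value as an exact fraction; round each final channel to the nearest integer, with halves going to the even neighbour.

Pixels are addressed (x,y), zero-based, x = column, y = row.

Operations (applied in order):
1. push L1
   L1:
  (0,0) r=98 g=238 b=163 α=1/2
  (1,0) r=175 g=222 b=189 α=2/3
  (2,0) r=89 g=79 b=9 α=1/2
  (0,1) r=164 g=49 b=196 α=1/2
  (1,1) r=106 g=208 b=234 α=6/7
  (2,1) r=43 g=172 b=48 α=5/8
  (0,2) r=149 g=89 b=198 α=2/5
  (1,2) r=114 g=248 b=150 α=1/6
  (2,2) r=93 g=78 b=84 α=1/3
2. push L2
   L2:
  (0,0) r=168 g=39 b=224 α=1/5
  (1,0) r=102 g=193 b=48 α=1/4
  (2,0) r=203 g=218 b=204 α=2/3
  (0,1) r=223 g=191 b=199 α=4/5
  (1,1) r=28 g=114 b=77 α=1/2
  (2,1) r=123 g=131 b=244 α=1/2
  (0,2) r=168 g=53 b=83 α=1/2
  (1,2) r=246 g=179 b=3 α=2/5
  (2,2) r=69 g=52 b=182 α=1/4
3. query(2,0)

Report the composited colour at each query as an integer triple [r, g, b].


at x=2,y=0 over L1,L2:
+L1 (α=1/2) → [89/2, 79/2, 9/2]
+L2 (α=2/3) → [901/6, 317/2, 275/2]
→ [150, 158, 138]


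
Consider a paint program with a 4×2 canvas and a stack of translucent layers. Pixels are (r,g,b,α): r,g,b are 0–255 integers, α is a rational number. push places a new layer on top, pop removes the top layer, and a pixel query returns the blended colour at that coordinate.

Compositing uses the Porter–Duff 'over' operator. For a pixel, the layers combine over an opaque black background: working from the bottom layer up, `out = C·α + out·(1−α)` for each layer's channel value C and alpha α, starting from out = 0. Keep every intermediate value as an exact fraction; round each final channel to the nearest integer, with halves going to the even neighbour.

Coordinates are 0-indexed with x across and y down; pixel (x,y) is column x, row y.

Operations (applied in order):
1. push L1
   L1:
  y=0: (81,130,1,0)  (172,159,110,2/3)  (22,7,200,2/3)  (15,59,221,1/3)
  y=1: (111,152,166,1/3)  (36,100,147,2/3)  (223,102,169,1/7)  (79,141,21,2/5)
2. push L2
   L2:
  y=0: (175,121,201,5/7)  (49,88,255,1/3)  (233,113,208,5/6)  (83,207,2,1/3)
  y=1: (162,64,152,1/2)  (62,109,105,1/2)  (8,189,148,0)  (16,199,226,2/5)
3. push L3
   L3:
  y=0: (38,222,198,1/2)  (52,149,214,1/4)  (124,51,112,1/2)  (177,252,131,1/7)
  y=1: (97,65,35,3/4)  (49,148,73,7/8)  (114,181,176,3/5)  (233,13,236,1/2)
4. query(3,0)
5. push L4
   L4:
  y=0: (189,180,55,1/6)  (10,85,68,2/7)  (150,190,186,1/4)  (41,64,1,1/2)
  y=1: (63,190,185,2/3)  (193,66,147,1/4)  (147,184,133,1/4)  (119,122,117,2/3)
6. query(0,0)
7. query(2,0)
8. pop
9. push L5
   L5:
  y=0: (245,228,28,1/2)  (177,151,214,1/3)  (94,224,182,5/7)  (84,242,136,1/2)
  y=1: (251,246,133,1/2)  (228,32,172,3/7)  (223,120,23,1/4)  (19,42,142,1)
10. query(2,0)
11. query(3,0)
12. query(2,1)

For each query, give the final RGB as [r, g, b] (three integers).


at x=3,y=0 over L1,L2,L3:
+L1 (α=1/3) → [5, 59/3, 221/3]
+L2 (α=1/3) → [31, 739/9, 448/9]
+L3 (α=1/7) → [363/7, 2234/21, 1289/21]
= [52, 106, 61]

at x=0,y=0 over L1,L2,L3,L4:
after L1 α=0: [0, 0, 0]
after L2 α=5/7: [125, 605/7, 1005/7]
after L3 α=1/2: [163/2, 2159/14, 2391/14]
after L4 α=1/6: [1193/12, 13315/84, 12725/84]
→ [99, 159, 151]

at x=2,y=0 over L1,L2,L3,L4:
after L1 α=2/3: [44/3, 14/3, 400/3]
after L2 α=5/6: [3539/18, 1709/18, 1760/9]
after L3 α=1/2: [5771/36, 2627/36, 1384/9]
after L4 α=1/4: [7571/48, 4907/48, 971/6]
= [158, 102, 162]

query (2,0) [L1,L2,L3,L5] — begin 0,0,0
after L1 α=2/3: [44/3, 14/3, 400/3]
after L2 α=5/6: [3539/18, 1709/18, 1760/9]
after L3 α=1/2: [5771/36, 2627/36, 1384/9]
after L5 α=5/7: [2033/18, 22787/126, 10958/63]
→ [113, 181, 174]

at x=3,y=0 over L1,L2,L3,L5:
L1 α=1/3: [5, 59/3, 221/3]
L2 α=1/3: [31, 739/9, 448/9]
L3 α=1/7: [363/7, 2234/21, 1289/21]
L5 α=1/2: [951/14, 3658/21, 4145/42]
rounded: [68, 174, 99]

query (2,1) [L1,L2,L3,L5] — begin 0,0,0
after L1 α=1/7: [223/7, 102/7, 169/7]
after L2 α=0: [223/7, 102/7, 169/7]
after L3 α=3/5: [568/7, 801/7, 4034/35]
after L5 α=1/4: [3265/28, 3243/28, 12907/140]
→ [117, 116, 92]
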